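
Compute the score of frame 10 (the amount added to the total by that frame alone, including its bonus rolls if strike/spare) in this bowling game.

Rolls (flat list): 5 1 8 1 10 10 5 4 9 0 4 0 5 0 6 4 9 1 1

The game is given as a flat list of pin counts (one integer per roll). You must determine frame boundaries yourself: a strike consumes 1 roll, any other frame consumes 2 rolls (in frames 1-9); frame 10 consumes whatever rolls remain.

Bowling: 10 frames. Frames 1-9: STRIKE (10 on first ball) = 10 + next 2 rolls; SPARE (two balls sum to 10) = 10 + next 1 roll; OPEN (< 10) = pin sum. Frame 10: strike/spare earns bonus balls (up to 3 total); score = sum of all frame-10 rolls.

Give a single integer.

Answer: 11

Derivation:
Frame 1: OPEN (5+1=6). Cumulative: 6
Frame 2: OPEN (8+1=9). Cumulative: 15
Frame 3: STRIKE. 10 + next two rolls (10+5) = 25. Cumulative: 40
Frame 4: STRIKE. 10 + next two rolls (5+4) = 19. Cumulative: 59
Frame 5: OPEN (5+4=9). Cumulative: 68
Frame 6: OPEN (9+0=9). Cumulative: 77
Frame 7: OPEN (4+0=4). Cumulative: 81
Frame 8: OPEN (5+0=5). Cumulative: 86
Frame 9: SPARE (6+4=10). 10 + next roll (9) = 19. Cumulative: 105
Frame 10: SPARE. Sum of all frame-10 rolls (9+1+1) = 11. Cumulative: 116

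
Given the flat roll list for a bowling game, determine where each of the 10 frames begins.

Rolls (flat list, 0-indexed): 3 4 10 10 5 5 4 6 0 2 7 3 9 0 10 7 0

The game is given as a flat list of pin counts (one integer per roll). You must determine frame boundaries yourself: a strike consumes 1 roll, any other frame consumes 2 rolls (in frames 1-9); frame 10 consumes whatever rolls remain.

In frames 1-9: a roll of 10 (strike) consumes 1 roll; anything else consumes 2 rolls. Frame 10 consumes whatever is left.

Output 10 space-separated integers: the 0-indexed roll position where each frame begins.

Frame 1 starts at roll index 0: rolls=3,4 (sum=7), consumes 2 rolls
Frame 2 starts at roll index 2: roll=10 (strike), consumes 1 roll
Frame 3 starts at roll index 3: roll=10 (strike), consumes 1 roll
Frame 4 starts at roll index 4: rolls=5,5 (sum=10), consumes 2 rolls
Frame 5 starts at roll index 6: rolls=4,6 (sum=10), consumes 2 rolls
Frame 6 starts at roll index 8: rolls=0,2 (sum=2), consumes 2 rolls
Frame 7 starts at roll index 10: rolls=7,3 (sum=10), consumes 2 rolls
Frame 8 starts at roll index 12: rolls=9,0 (sum=9), consumes 2 rolls
Frame 9 starts at roll index 14: roll=10 (strike), consumes 1 roll
Frame 10 starts at roll index 15: 2 remaining rolls

Answer: 0 2 3 4 6 8 10 12 14 15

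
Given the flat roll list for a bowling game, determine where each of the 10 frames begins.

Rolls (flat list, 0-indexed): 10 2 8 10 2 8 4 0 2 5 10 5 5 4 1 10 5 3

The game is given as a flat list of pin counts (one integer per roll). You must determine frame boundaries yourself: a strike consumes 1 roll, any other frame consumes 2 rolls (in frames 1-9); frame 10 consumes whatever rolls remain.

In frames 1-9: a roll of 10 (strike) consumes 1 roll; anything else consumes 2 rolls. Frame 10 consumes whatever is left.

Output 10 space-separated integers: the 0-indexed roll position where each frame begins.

Answer: 0 1 3 4 6 8 10 11 13 15

Derivation:
Frame 1 starts at roll index 0: roll=10 (strike), consumes 1 roll
Frame 2 starts at roll index 1: rolls=2,8 (sum=10), consumes 2 rolls
Frame 3 starts at roll index 3: roll=10 (strike), consumes 1 roll
Frame 4 starts at roll index 4: rolls=2,8 (sum=10), consumes 2 rolls
Frame 5 starts at roll index 6: rolls=4,0 (sum=4), consumes 2 rolls
Frame 6 starts at roll index 8: rolls=2,5 (sum=7), consumes 2 rolls
Frame 7 starts at roll index 10: roll=10 (strike), consumes 1 roll
Frame 8 starts at roll index 11: rolls=5,5 (sum=10), consumes 2 rolls
Frame 9 starts at roll index 13: rolls=4,1 (sum=5), consumes 2 rolls
Frame 10 starts at roll index 15: 3 remaining rolls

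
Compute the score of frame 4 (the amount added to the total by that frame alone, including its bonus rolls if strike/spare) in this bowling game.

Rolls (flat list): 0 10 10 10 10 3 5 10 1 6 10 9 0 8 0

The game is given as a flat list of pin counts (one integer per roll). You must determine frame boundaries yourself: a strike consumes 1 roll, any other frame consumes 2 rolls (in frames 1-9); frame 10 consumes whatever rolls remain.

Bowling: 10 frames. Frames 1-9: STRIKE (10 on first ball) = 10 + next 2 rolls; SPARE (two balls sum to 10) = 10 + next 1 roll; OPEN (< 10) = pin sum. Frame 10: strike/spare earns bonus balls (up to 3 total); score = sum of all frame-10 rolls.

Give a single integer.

Frame 1: SPARE (0+10=10). 10 + next roll (10) = 20. Cumulative: 20
Frame 2: STRIKE. 10 + next two rolls (10+10) = 30. Cumulative: 50
Frame 3: STRIKE. 10 + next two rolls (10+3) = 23. Cumulative: 73
Frame 4: STRIKE. 10 + next two rolls (3+5) = 18. Cumulative: 91
Frame 5: OPEN (3+5=8). Cumulative: 99
Frame 6: STRIKE. 10 + next two rolls (1+6) = 17. Cumulative: 116

Answer: 18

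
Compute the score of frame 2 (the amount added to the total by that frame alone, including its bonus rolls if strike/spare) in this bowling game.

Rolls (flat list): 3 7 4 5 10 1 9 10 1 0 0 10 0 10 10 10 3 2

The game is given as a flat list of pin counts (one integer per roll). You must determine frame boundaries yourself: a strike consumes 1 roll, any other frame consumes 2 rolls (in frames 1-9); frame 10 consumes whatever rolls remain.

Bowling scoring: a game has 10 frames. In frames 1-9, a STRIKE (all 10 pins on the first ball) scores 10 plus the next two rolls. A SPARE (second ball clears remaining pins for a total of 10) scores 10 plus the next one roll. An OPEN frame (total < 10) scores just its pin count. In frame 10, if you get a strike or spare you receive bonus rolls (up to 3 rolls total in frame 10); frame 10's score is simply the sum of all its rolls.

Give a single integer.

Frame 1: SPARE (3+7=10). 10 + next roll (4) = 14. Cumulative: 14
Frame 2: OPEN (4+5=9). Cumulative: 23
Frame 3: STRIKE. 10 + next two rolls (1+9) = 20. Cumulative: 43
Frame 4: SPARE (1+9=10). 10 + next roll (10) = 20. Cumulative: 63

Answer: 9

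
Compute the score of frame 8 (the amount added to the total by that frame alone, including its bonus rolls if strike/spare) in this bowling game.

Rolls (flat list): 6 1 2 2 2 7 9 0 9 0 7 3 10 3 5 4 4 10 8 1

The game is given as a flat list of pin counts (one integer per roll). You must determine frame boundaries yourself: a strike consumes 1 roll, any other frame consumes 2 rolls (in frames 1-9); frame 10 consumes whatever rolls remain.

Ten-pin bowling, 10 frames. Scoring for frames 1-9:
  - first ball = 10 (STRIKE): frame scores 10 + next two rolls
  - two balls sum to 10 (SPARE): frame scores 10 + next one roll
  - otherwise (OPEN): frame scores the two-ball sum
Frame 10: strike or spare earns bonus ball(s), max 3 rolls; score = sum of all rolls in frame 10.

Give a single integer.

Frame 1: OPEN (6+1=7). Cumulative: 7
Frame 2: OPEN (2+2=4). Cumulative: 11
Frame 3: OPEN (2+7=9). Cumulative: 20
Frame 4: OPEN (9+0=9). Cumulative: 29
Frame 5: OPEN (9+0=9). Cumulative: 38
Frame 6: SPARE (7+3=10). 10 + next roll (10) = 20. Cumulative: 58
Frame 7: STRIKE. 10 + next two rolls (3+5) = 18. Cumulative: 76
Frame 8: OPEN (3+5=8). Cumulative: 84
Frame 9: OPEN (4+4=8). Cumulative: 92
Frame 10: STRIKE. Sum of all frame-10 rolls (10+8+1) = 19. Cumulative: 111

Answer: 8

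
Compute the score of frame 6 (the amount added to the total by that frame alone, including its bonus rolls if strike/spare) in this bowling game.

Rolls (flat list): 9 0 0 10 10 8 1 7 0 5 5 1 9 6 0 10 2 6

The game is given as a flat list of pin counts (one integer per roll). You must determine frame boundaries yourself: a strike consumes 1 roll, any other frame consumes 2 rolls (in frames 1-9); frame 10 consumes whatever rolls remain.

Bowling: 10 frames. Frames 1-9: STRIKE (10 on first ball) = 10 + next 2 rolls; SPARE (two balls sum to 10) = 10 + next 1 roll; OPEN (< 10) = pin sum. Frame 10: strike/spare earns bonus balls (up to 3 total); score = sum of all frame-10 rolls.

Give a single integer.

Frame 1: OPEN (9+0=9). Cumulative: 9
Frame 2: SPARE (0+10=10). 10 + next roll (10) = 20. Cumulative: 29
Frame 3: STRIKE. 10 + next two rolls (8+1) = 19. Cumulative: 48
Frame 4: OPEN (8+1=9). Cumulative: 57
Frame 5: OPEN (7+0=7). Cumulative: 64
Frame 6: SPARE (5+5=10). 10 + next roll (1) = 11. Cumulative: 75
Frame 7: SPARE (1+9=10). 10 + next roll (6) = 16. Cumulative: 91
Frame 8: OPEN (6+0=6). Cumulative: 97

Answer: 11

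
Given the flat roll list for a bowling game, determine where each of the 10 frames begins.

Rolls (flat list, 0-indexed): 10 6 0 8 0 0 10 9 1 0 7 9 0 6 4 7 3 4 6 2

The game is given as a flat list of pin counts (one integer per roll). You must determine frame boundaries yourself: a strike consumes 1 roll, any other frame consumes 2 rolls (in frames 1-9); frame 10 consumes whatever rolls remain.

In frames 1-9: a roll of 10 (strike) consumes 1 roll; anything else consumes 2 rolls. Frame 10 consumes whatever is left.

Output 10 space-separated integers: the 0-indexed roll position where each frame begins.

Frame 1 starts at roll index 0: roll=10 (strike), consumes 1 roll
Frame 2 starts at roll index 1: rolls=6,0 (sum=6), consumes 2 rolls
Frame 3 starts at roll index 3: rolls=8,0 (sum=8), consumes 2 rolls
Frame 4 starts at roll index 5: rolls=0,10 (sum=10), consumes 2 rolls
Frame 5 starts at roll index 7: rolls=9,1 (sum=10), consumes 2 rolls
Frame 6 starts at roll index 9: rolls=0,7 (sum=7), consumes 2 rolls
Frame 7 starts at roll index 11: rolls=9,0 (sum=9), consumes 2 rolls
Frame 8 starts at roll index 13: rolls=6,4 (sum=10), consumes 2 rolls
Frame 9 starts at roll index 15: rolls=7,3 (sum=10), consumes 2 rolls
Frame 10 starts at roll index 17: 3 remaining rolls

Answer: 0 1 3 5 7 9 11 13 15 17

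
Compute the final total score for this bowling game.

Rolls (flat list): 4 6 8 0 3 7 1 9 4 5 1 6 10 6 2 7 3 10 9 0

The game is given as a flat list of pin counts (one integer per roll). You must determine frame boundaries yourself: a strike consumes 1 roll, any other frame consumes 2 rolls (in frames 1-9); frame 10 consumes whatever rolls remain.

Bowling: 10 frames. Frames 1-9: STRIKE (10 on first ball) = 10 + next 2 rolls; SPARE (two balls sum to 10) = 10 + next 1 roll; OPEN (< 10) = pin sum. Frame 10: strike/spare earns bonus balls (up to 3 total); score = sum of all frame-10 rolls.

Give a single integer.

Answer: 132

Derivation:
Frame 1: SPARE (4+6=10). 10 + next roll (8) = 18. Cumulative: 18
Frame 2: OPEN (8+0=8). Cumulative: 26
Frame 3: SPARE (3+7=10). 10 + next roll (1) = 11. Cumulative: 37
Frame 4: SPARE (1+9=10). 10 + next roll (4) = 14. Cumulative: 51
Frame 5: OPEN (4+5=9). Cumulative: 60
Frame 6: OPEN (1+6=7). Cumulative: 67
Frame 7: STRIKE. 10 + next two rolls (6+2) = 18. Cumulative: 85
Frame 8: OPEN (6+2=8). Cumulative: 93
Frame 9: SPARE (7+3=10). 10 + next roll (10) = 20. Cumulative: 113
Frame 10: STRIKE. Sum of all frame-10 rolls (10+9+0) = 19. Cumulative: 132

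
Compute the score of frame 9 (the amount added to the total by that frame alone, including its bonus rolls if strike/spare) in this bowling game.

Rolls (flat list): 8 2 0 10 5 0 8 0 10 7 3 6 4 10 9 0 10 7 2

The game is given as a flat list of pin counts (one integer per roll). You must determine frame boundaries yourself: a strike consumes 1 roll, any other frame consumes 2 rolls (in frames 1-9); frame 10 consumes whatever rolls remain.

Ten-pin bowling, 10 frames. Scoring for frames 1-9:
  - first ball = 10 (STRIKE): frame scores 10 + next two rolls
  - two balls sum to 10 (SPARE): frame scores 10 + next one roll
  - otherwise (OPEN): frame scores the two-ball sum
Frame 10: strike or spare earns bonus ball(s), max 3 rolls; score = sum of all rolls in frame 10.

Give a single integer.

Frame 1: SPARE (8+2=10). 10 + next roll (0) = 10. Cumulative: 10
Frame 2: SPARE (0+10=10). 10 + next roll (5) = 15. Cumulative: 25
Frame 3: OPEN (5+0=5). Cumulative: 30
Frame 4: OPEN (8+0=8). Cumulative: 38
Frame 5: STRIKE. 10 + next two rolls (7+3) = 20. Cumulative: 58
Frame 6: SPARE (7+3=10). 10 + next roll (6) = 16. Cumulative: 74
Frame 7: SPARE (6+4=10). 10 + next roll (10) = 20. Cumulative: 94
Frame 8: STRIKE. 10 + next two rolls (9+0) = 19. Cumulative: 113
Frame 9: OPEN (9+0=9). Cumulative: 122
Frame 10: STRIKE. Sum of all frame-10 rolls (10+7+2) = 19. Cumulative: 141

Answer: 9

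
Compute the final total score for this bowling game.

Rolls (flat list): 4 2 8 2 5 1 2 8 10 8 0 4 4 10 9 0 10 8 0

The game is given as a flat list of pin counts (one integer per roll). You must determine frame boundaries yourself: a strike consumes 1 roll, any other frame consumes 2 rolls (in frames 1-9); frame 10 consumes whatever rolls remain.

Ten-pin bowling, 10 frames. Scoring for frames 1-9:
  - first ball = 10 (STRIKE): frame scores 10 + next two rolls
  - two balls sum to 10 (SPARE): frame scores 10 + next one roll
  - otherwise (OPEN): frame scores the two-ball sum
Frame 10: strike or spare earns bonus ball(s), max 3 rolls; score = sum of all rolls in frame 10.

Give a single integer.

Answer: 127

Derivation:
Frame 1: OPEN (4+2=6). Cumulative: 6
Frame 2: SPARE (8+2=10). 10 + next roll (5) = 15. Cumulative: 21
Frame 3: OPEN (5+1=6). Cumulative: 27
Frame 4: SPARE (2+8=10). 10 + next roll (10) = 20. Cumulative: 47
Frame 5: STRIKE. 10 + next two rolls (8+0) = 18. Cumulative: 65
Frame 6: OPEN (8+0=8). Cumulative: 73
Frame 7: OPEN (4+4=8). Cumulative: 81
Frame 8: STRIKE. 10 + next two rolls (9+0) = 19. Cumulative: 100
Frame 9: OPEN (9+0=9). Cumulative: 109
Frame 10: STRIKE. Sum of all frame-10 rolls (10+8+0) = 18. Cumulative: 127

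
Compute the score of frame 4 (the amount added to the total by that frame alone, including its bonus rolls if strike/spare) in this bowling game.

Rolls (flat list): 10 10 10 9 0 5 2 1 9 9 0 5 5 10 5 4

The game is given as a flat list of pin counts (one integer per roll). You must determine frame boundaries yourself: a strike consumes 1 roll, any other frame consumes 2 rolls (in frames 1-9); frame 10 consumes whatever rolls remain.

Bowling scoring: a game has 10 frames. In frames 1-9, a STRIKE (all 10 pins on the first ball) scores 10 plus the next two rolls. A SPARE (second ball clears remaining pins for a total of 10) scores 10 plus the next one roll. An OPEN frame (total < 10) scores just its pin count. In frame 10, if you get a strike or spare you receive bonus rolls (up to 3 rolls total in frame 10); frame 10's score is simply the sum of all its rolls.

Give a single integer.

Answer: 9

Derivation:
Frame 1: STRIKE. 10 + next two rolls (10+10) = 30. Cumulative: 30
Frame 2: STRIKE. 10 + next two rolls (10+9) = 29. Cumulative: 59
Frame 3: STRIKE. 10 + next two rolls (9+0) = 19. Cumulative: 78
Frame 4: OPEN (9+0=9). Cumulative: 87
Frame 5: OPEN (5+2=7). Cumulative: 94
Frame 6: SPARE (1+9=10). 10 + next roll (9) = 19. Cumulative: 113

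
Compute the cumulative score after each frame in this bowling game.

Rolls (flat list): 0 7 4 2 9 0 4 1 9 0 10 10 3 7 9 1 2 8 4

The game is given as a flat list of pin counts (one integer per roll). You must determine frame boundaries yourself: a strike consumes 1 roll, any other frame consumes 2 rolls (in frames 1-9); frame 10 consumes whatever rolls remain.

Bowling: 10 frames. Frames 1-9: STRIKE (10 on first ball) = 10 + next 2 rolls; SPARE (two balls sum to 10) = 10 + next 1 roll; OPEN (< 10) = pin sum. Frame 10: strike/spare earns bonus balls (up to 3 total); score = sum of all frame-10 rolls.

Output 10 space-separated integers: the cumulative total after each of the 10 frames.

Frame 1: OPEN (0+7=7). Cumulative: 7
Frame 2: OPEN (4+2=6). Cumulative: 13
Frame 3: OPEN (9+0=9). Cumulative: 22
Frame 4: OPEN (4+1=5). Cumulative: 27
Frame 5: OPEN (9+0=9). Cumulative: 36
Frame 6: STRIKE. 10 + next two rolls (10+3) = 23. Cumulative: 59
Frame 7: STRIKE. 10 + next two rolls (3+7) = 20. Cumulative: 79
Frame 8: SPARE (3+7=10). 10 + next roll (9) = 19. Cumulative: 98
Frame 9: SPARE (9+1=10). 10 + next roll (2) = 12. Cumulative: 110
Frame 10: SPARE. Sum of all frame-10 rolls (2+8+4) = 14. Cumulative: 124

Answer: 7 13 22 27 36 59 79 98 110 124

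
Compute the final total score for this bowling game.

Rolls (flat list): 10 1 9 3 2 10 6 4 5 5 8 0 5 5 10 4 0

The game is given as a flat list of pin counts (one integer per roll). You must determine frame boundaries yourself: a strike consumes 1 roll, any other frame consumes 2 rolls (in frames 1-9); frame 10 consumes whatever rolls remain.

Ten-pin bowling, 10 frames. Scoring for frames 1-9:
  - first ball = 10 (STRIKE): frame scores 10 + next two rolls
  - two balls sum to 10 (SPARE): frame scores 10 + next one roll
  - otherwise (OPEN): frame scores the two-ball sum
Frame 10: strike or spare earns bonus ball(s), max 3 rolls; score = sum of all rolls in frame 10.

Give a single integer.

Frame 1: STRIKE. 10 + next two rolls (1+9) = 20. Cumulative: 20
Frame 2: SPARE (1+9=10). 10 + next roll (3) = 13. Cumulative: 33
Frame 3: OPEN (3+2=5). Cumulative: 38
Frame 4: STRIKE. 10 + next two rolls (6+4) = 20. Cumulative: 58
Frame 5: SPARE (6+4=10). 10 + next roll (5) = 15. Cumulative: 73
Frame 6: SPARE (5+5=10). 10 + next roll (8) = 18. Cumulative: 91
Frame 7: OPEN (8+0=8). Cumulative: 99
Frame 8: SPARE (5+5=10). 10 + next roll (10) = 20. Cumulative: 119
Frame 9: STRIKE. 10 + next two rolls (4+0) = 14. Cumulative: 133
Frame 10: OPEN. Sum of all frame-10 rolls (4+0) = 4. Cumulative: 137

Answer: 137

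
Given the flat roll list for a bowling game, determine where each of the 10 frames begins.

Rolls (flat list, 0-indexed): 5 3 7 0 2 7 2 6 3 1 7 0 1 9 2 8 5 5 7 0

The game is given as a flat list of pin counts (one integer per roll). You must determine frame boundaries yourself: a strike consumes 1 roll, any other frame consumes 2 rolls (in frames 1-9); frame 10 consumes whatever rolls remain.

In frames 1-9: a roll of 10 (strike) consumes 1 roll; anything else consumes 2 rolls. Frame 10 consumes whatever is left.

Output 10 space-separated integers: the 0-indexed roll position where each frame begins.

Frame 1 starts at roll index 0: rolls=5,3 (sum=8), consumes 2 rolls
Frame 2 starts at roll index 2: rolls=7,0 (sum=7), consumes 2 rolls
Frame 3 starts at roll index 4: rolls=2,7 (sum=9), consumes 2 rolls
Frame 4 starts at roll index 6: rolls=2,6 (sum=8), consumes 2 rolls
Frame 5 starts at roll index 8: rolls=3,1 (sum=4), consumes 2 rolls
Frame 6 starts at roll index 10: rolls=7,0 (sum=7), consumes 2 rolls
Frame 7 starts at roll index 12: rolls=1,9 (sum=10), consumes 2 rolls
Frame 8 starts at roll index 14: rolls=2,8 (sum=10), consumes 2 rolls
Frame 9 starts at roll index 16: rolls=5,5 (sum=10), consumes 2 rolls
Frame 10 starts at roll index 18: 2 remaining rolls

Answer: 0 2 4 6 8 10 12 14 16 18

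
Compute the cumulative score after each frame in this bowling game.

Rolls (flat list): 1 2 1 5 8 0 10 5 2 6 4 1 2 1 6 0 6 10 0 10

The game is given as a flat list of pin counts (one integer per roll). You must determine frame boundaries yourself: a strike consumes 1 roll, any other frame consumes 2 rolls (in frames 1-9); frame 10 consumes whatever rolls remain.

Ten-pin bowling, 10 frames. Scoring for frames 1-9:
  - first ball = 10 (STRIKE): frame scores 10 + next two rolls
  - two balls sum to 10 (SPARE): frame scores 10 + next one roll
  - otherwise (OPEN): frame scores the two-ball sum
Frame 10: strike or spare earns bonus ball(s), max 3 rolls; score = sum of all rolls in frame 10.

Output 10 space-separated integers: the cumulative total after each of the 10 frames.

Frame 1: OPEN (1+2=3). Cumulative: 3
Frame 2: OPEN (1+5=6). Cumulative: 9
Frame 3: OPEN (8+0=8). Cumulative: 17
Frame 4: STRIKE. 10 + next two rolls (5+2) = 17. Cumulative: 34
Frame 5: OPEN (5+2=7). Cumulative: 41
Frame 6: SPARE (6+4=10). 10 + next roll (1) = 11. Cumulative: 52
Frame 7: OPEN (1+2=3). Cumulative: 55
Frame 8: OPEN (1+6=7). Cumulative: 62
Frame 9: OPEN (0+6=6). Cumulative: 68
Frame 10: STRIKE. Sum of all frame-10 rolls (10+0+10) = 20. Cumulative: 88

Answer: 3 9 17 34 41 52 55 62 68 88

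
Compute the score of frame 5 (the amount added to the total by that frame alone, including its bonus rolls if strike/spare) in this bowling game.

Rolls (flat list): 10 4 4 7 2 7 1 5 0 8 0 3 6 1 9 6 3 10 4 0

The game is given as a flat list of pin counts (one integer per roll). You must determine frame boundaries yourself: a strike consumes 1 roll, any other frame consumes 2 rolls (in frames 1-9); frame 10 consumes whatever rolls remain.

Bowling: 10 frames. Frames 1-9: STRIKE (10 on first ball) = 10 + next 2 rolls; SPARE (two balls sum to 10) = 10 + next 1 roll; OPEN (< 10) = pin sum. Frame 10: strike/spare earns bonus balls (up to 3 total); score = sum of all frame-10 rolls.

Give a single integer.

Frame 1: STRIKE. 10 + next two rolls (4+4) = 18. Cumulative: 18
Frame 2: OPEN (4+4=8). Cumulative: 26
Frame 3: OPEN (7+2=9). Cumulative: 35
Frame 4: OPEN (7+1=8). Cumulative: 43
Frame 5: OPEN (5+0=5). Cumulative: 48
Frame 6: OPEN (8+0=8). Cumulative: 56
Frame 7: OPEN (3+6=9). Cumulative: 65

Answer: 5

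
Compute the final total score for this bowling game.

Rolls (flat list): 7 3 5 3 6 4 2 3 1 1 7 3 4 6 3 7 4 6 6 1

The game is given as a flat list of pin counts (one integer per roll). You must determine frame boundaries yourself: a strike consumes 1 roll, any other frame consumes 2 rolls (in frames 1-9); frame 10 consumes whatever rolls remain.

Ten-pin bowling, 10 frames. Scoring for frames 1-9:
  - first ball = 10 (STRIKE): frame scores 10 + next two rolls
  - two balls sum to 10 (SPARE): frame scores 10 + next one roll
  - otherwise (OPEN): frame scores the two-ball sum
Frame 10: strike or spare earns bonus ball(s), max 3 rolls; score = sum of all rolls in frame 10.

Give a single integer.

Frame 1: SPARE (7+3=10). 10 + next roll (5) = 15. Cumulative: 15
Frame 2: OPEN (5+3=8). Cumulative: 23
Frame 3: SPARE (6+4=10). 10 + next roll (2) = 12. Cumulative: 35
Frame 4: OPEN (2+3=5). Cumulative: 40
Frame 5: OPEN (1+1=2). Cumulative: 42
Frame 6: SPARE (7+3=10). 10 + next roll (4) = 14. Cumulative: 56
Frame 7: SPARE (4+6=10). 10 + next roll (3) = 13. Cumulative: 69
Frame 8: SPARE (3+7=10). 10 + next roll (4) = 14. Cumulative: 83
Frame 9: SPARE (4+6=10). 10 + next roll (6) = 16. Cumulative: 99
Frame 10: OPEN. Sum of all frame-10 rolls (6+1) = 7. Cumulative: 106

Answer: 106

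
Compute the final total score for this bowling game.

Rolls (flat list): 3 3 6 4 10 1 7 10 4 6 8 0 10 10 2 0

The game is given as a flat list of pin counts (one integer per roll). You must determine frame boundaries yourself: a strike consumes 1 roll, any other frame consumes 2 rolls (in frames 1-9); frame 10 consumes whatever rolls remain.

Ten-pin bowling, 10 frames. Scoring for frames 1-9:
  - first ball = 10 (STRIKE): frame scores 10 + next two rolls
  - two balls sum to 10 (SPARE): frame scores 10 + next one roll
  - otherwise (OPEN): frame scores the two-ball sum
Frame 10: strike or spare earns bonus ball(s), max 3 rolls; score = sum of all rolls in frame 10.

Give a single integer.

Answer: 134

Derivation:
Frame 1: OPEN (3+3=6). Cumulative: 6
Frame 2: SPARE (6+4=10). 10 + next roll (10) = 20. Cumulative: 26
Frame 3: STRIKE. 10 + next two rolls (1+7) = 18. Cumulative: 44
Frame 4: OPEN (1+7=8). Cumulative: 52
Frame 5: STRIKE. 10 + next two rolls (4+6) = 20. Cumulative: 72
Frame 6: SPARE (4+6=10). 10 + next roll (8) = 18. Cumulative: 90
Frame 7: OPEN (8+0=8). Cumulative: 98
Frame 8: STRIKE. 10 + next two rolls (10+2) = 22. Cumulative: 120
Frame 9: STRIKE. 10 + next two rolls (2+0) = 12. Cumulative: 132
Frame 10: OPEN. Sum of all frame-10 rolls (2+0) = 2. Cumulative: 134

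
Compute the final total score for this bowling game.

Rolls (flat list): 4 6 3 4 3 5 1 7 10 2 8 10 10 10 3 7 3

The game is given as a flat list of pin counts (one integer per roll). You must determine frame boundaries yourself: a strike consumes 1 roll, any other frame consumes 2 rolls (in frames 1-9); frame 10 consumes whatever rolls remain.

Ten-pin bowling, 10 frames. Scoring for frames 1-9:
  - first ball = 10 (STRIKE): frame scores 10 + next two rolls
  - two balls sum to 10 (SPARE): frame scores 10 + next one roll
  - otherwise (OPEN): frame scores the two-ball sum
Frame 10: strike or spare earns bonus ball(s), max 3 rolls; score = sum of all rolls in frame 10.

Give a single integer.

Frame 1: SPARE (4+6=10). 10 + next roll (3) = 13. Cumulative: 13
Frame 2: OPEN (3+4=7). Cumulative: 20
Frame 3: OPEN (3+5=8). Cumulative: 28
Frame 4: OPEN (1+7=8). Cumulative: 36
Frame 5: STRIKE. 10 + next two rolls (2+8) = 20. Cumulative: 56
Frame 6: SPARE (2+8=10). 10 + next roll (10) = 20. Cumulative: 76
Frame 7: STRIKE. 10 + next two rolls (10+10) = 30. Cumulative: 106
Frame 8: STRIKE. 10 + next two rolls (10+3) = 23. Cumulative: 129
Frame 9: STRIKE. 10 + next two rolls (3+7) = 20. Cumulative: 149
Frame 10: SPARE. Sum of all frame-10 rolls (3+7+3) = 13. Cumulative: 162

Answer: 162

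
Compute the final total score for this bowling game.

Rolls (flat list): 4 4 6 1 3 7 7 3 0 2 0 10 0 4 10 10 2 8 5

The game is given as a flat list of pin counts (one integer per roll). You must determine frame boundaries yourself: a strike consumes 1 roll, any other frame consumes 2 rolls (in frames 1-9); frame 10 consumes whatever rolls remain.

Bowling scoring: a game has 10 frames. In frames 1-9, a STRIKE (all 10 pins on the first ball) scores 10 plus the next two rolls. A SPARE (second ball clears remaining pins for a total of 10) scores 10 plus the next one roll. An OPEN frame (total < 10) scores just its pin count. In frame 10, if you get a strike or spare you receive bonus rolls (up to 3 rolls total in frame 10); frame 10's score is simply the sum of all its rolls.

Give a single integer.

Answer: 115

Derivation:
Frame 1: OPEN (4+4=8). Cumulative: 8
Frame 2: OPEN (6+1=7). Cumulative: 15
Frame 3: SPARE (3+7=10). 10 + next roll (7) = 17. Cumulative: 32
Frame 4: SPARE (7+3=10). 10 + next roll (0) = 10. Cumulative: 42
Frame 5: OPEN (0+2=2). Cumulative: 44
Frame 6: SPARE (0+10=10). 10 + next roll (0) = 10. Cumulative: 54
Frame 7: OPEN (0+4=4). Cumulative: 58
Frame 8: STRIKE. 10 + next two rolls (10+2) = 22. Cumulative: 80
Frame 9: STRIKE. 10 + next two rolls (2+8) = 20. Cumulative: 100
Frame 10: SPARE. Sum of all frame-10 rolls (2+8+5) = 15. Cumulative: 115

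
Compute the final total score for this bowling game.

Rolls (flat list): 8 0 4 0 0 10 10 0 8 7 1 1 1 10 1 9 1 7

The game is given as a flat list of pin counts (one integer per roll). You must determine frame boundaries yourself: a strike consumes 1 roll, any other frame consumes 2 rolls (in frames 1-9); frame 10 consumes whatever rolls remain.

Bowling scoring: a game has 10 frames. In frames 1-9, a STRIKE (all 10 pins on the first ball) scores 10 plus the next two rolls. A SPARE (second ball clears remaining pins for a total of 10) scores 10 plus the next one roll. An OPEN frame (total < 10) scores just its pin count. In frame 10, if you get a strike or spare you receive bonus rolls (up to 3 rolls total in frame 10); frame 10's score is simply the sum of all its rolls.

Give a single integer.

Answer: 107

Derivation:
Frame 1: OPEN (8+0=8). Cumulative: 8
Frame 2: OPEN (4+0=4). Cumulative: 12
Frame 3: SPARE (0+10=10). 10 + next roll (10) = 20. Cumulative: 32
Frame 4: STRIKE. 10 + next two rolls (0+8) = 18. Cumulative: 50
Frame 5: OPEN (0+8=8). Cumulative: 58
Frame 6: OPEN (7+1=8). Cumulative: 66
Frame 7: OPEN (1+1=2). Cumulative: 68
Frame 8: STRIKE. 10 + next two rolls (1+9) = 20. Cumulative: 88
Frame 9: SPARE (1+9=10). 10 + next roll (1) = 11. Cumulative: 99
Frame 10: OPEN. Sum of all frame-10 rolls (1+7) = 8. Cumulative: 107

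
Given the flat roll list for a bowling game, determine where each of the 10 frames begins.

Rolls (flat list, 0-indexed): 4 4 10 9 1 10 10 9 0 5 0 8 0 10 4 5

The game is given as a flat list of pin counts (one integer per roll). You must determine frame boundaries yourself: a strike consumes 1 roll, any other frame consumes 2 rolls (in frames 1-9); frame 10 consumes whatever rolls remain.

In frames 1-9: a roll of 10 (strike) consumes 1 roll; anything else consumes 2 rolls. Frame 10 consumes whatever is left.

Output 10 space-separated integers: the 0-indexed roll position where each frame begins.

Answer: 0 2 3 5 6 7 9 11 13 14

Derivation:
Frame 1 starts at roll index 0: rolls=4,4 (sum=8), consumes 2 rolls
Frame 2 starts at roll index 2: roll=10 (strike), consumes 1 roll
Frame 3 starts at roll index 3: rolls=9,1 (sum=10), consumes 2 rolls
Frame 4 starts at roll index 5: roll=10 (strike), consumes 1 roll
Frame 5 starts at roll index 6: roll=10 (strike), consumes 1 roll
Frame 6 starts at roll index 7: rolls=9,0 (sum=9), consumes 2 rolls
Frame 7 starts at roll index 9: rolls=5,0 (sum=5), consumes 2 rolls
Frame 8 starts at roll index 11: rolls=8,0 (sum=8), consumes 2 rolls
Frame 9 starts at roll index 13: roll=10 (strike), consumes 1 roll
Frame 10 starts at roll index 14: 2 remaining rolls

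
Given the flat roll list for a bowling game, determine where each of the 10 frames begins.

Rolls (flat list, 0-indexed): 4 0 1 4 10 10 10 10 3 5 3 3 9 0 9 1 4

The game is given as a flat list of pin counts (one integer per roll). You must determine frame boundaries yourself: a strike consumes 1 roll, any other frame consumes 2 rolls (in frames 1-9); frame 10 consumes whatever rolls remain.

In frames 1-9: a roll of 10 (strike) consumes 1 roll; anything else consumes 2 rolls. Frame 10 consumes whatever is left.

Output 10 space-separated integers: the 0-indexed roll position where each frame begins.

Answer: 0 2 4 5 6 7 8 10 12 14

Derivation:
Frame 1 starts at roll index 0: rolls=4,0 (sum=4), consumes 2 rolls
Frame 2 starts at roll index 2: rolls=1,4 (sum=5), consumes 2 rolls
Frame 3 starts at roll index 4: roll=10 (strike), consumes 1 roll
Frame 4 starts at roll index 5: roll=10 (strike), consumes 1 roll
Frame 5 starts at roll index 6: roll=10 (strike), consumes 1 roll
Frame 6 starts at roll index 7: roll=10 (strike), consumes 1 roll
Frame 7 starts at roll index 8: rolls=3,5 (sum=8), consumes 2 rolls
Frame 8 starts at roll index 10: rolls=3,3 (sum=6), consumes 2 rolls
Frame 9 starts at roll index 12: rolls=9,0 (sum=9), consumes 2 rolls
Frame 10 starts at roll index 14: 3 remaining rolls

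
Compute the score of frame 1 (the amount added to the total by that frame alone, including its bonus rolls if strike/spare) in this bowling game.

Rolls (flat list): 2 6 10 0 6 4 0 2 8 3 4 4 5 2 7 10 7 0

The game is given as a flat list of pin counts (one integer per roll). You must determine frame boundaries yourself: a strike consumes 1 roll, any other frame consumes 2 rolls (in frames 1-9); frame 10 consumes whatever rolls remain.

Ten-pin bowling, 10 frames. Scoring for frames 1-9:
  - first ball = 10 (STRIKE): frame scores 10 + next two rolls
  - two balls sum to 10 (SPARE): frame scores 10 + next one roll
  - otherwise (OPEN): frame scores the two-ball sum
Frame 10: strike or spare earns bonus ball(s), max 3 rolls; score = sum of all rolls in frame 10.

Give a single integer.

Frame 1: OPEN (2+6=8). Cumulative: 8
Frame 2: STRIKE. 10 + next two rolls (0+6) = 16. Cumulative: 24
Frame 3: OPEN (0+6=6). Cumulative: 30

Answer: 8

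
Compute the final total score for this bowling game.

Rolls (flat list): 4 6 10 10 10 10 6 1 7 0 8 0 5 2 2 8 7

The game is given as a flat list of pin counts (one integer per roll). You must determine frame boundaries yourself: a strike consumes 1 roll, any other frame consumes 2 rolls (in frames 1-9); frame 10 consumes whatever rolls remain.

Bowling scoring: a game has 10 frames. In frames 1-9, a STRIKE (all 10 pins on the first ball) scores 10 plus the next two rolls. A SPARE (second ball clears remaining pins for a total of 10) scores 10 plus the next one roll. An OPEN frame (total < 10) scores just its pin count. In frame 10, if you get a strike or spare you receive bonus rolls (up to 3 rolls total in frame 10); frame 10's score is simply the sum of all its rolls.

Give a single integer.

Frame 1: SPARE (4+6=10). 10 + next roll (10) = 20. Cumulative: 20
Frame 2: STRIKE. 10 + next two rolls (10+10) = 30. Cumulative: 50
Frame 3: STRIKE. 10 + next two rolls (10+10) = 30. Cumulative: 80
Frame 4: STRIKE. 10 + next two rolls (10+6) = 26. Cumulative: 106
Frame 5: STRIKE. 10 + next two rolls (6+1) = 17. Cumulative: 123
Frame 6: OPEN (6+1=7). Cumulative: 130
Frame 7: OPEN (7+0=7). Cumulative: 137
Frame 8: OPEN (8+0=8). Cumulative: 145
Frame 9: OPEN (5+2=7). Cumulative: 152
Frame 10: SPARE. Sum of all frame-10 rolls (2+8+7) = 17. Cumulative: 169

Answer: 169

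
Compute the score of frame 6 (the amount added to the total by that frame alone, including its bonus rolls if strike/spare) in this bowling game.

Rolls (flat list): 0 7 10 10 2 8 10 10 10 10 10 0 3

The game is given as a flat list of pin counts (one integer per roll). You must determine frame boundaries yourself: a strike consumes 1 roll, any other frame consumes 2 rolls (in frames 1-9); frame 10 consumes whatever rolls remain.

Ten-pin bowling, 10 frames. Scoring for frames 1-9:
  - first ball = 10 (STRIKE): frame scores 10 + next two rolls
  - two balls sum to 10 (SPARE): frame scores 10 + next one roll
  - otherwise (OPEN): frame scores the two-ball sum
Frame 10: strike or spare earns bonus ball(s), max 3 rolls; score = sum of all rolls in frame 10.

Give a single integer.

Frame 1: OPEN (0+7=7). Cumulative: 7
Frame 2: STRIKE. 10 + next two rolls (10+2) = 22. Cumulative: 29
Frame 3: STRIKE. 10 + next two rolls (2+8) = 20. Cumulative: 49
Frame 4: SPARE (2+8=10). 10 + next roll (10) = 20. Cumulative: 69
Frame 5: STRIKE. 10 + next two rolls (10+10) = 30. Cumulative: 99
Frame 6: STRIKE. 10 + next two rolls (10+10) = 30. Cumulative: 129
Frame 7: STRIKE. 10 + next two rolls (10+10) = 30. Cumulative: 159
Frame 8: STRIKE. 10 + next two rolls (10+0) = 20. Cumulative: 179

Answer: 30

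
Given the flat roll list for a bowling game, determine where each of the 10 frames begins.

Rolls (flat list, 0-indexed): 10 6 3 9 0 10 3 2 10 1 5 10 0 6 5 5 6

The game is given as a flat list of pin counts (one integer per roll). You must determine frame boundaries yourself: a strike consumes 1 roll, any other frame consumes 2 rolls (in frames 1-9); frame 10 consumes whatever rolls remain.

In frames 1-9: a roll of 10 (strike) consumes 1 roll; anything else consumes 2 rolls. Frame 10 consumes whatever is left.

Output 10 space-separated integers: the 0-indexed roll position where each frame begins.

Answer: 0 1 3 5 6 8 9 11 12 14

Derivation:
Frame 1 starts at roll index 0: roll=10 (strike), consumes 1 roll
Frame 2 starts at roll index 1: rolls=6,3 (sum=9), consumes 2 rolls
Frame 3 starts at roll index 3: rolls=9,0 (sum=9), consumes 2 rolls
Frame 4 starts at roll index 5: roll=10 (strike), consumes 1 roll
Frame 5 starts at roll index 6: rolls=3,2 (sum=5), consumes 2 rolls
Frame 6 starts at roll index 8: roll=10 (strike), consumes 1 roll
Frame 7 starts at roll index 9: rolls=1,5 (sum=6), consumes 2 rolls
Frame 8 starts at roll index 11: roll=10 (strike), consumes 1 roll
Frame 9 starts at roll index 12: rolls=0,6 (sum=6), consumes 2 rolls
Frame 10 starts at roll index 14: 3 remaining rolls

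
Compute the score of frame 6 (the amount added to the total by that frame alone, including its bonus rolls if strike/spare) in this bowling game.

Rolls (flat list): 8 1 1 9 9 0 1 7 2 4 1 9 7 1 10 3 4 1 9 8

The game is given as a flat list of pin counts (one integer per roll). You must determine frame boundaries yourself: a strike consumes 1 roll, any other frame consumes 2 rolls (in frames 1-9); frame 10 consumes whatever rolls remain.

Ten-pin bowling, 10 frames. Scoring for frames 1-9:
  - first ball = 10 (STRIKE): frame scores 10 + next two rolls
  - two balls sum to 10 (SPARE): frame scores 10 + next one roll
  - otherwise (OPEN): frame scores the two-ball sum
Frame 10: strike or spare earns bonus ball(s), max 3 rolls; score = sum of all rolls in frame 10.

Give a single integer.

Frame 1: OPEN (8+1=9). Cumulative: 9
Frame 2: SPARE (1+9=10). 10 + next roll (9) = 19. Cumulative: 28
Frame 3: OPEN (9+0=9). Cumulative: 37
Frame 4: OPEN (1+7=8). Cumulative: 45
Frame 5: OPEN (2+4=6). Cumulative: 51
Frame 6: SPARE (1+9=10). 10 + next roll (7) = 17. Cumulative: 68
Frame 7: OPEN (7+1=8). Cumulative: 76
Frame 8: STRIKE. 10 + next two rolls (3+4) = 17. Cumulative: 93

Answer: 17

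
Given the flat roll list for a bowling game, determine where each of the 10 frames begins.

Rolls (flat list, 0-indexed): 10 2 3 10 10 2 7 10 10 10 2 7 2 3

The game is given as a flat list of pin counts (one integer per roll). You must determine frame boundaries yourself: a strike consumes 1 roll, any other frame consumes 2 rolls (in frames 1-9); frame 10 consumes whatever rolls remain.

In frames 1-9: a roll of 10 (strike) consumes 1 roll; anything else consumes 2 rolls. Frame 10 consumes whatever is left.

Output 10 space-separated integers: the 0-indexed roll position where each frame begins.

Frame 1 starts at roll index 0: roll=10 (strike), consumes 1 roll
Frame 2 starts at roll index 1: rolls=2,3 (sum=5), consumes 2 rolls
Frame 3 starts at roll index 3: roll=10 (strike), consumes 1 roll
Frame 4 starts at roll index 4: roll=10 (strike), consumes 1 roll
Frame 5 starts at roll index 5: rolls=2,7 (sum=9), consumes 2 rolls
Frame 6 starts at roll index 7: roll=10 (strike), consumes 1 roll
Frame 7 starts at roll index 8: roll=10 (strike), consumes 1 roll
Frame 8 starts at roll index 9: roll=10 (strike), consumes 1 roll
Frame 9 starts at roll index 10: rolls=2,7 (sum=9), consumes 2 rolls
Frame 10 starts at roll index 12: 2 remaining rolls

Answer: 0 1 3 4 5 7 8 9 10 12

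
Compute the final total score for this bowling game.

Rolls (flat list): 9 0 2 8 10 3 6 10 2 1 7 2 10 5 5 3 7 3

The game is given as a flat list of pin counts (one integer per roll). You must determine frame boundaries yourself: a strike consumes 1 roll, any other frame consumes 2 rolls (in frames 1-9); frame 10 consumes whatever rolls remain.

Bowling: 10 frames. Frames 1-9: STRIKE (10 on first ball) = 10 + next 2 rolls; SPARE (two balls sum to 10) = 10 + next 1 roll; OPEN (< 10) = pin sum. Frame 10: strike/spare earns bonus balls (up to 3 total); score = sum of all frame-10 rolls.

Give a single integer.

Answer: 128

Derivation:
Frame 1: OPEN (9+0=9). Cumulative: 9
Frame 2: SPARE (2+8=10). 10 + next roll (10) = 20. Cumulative: 29
Frame 3: STRIKE. 10 + next two rolls (3+6) = 19. Cumulative: 48
Frame 4: OPEN (3+6=9). Cumulative: 57
Frame 5: STRIKE. 10 + next two rolls (2+1) = 13. Cumulative: 70
Frame 6: OPEN (2+1=3). Cumulative: 73
Frame 7: OPEN (7+2=9). Cumulative: 82
Frame 8: STRIKE. 10 + next two rolls (5+5) = 20. Cumulative: 102
Frame 9: SPARE (5+5=10). 10 + next roll (3) = 13. Cumulative: 115
Frame 10: SPARE. Sum of all frame-10 rolls (3+7+3) = 13. Cumulative: 128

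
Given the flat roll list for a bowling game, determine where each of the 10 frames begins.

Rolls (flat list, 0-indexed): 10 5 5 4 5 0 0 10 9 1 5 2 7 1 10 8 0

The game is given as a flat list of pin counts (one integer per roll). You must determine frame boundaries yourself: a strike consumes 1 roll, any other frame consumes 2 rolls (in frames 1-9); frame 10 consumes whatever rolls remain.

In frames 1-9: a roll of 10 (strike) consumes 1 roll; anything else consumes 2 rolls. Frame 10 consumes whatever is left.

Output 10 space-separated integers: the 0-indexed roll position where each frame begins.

Frame 1 starts at roll index 0: roll=10 (strike), consumes 1 roll
Frame 2 starts at roll index 1: rolls=5,5 (sum=10), consumes 2 rolls
Frame 3 starts at roll index 3: rolls=4,5 (sum=9), consumes 2 rolls
Frame 4 starts at roll index 5: rolls=0,0 (sum=0), consumes 2 rolls
Frame 5 starts at roll index 7: roll=10 (strike), consumes 1 roll
Frame 6 starts at roll index 8: rolls=9,1 (sum=10), consumes 2 rolls
Frame 7 starts at roll index 10: rolls=5,2 (sum=7), consumes 2 rolls
Frame 8 starts at roll index 12: rolls=7,1 (sum=8), consumes 2 rolls
Frame 9 starts at roll index 14: roll=10 (strike), consumes 1 roll
Frame 10 starts at roll index 15: 2 remaining rolls

Answer: 0 1 3 5 7 8 10 12 14 15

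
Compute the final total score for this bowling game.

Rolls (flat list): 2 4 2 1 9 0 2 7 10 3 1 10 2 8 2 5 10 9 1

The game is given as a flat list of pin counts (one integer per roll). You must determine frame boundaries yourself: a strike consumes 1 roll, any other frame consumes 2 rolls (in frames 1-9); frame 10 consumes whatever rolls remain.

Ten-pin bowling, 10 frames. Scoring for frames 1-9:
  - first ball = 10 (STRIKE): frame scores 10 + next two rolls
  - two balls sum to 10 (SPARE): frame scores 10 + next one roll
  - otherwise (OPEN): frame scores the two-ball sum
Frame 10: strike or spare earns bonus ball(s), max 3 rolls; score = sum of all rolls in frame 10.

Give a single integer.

Frame 1: OPEN (2+4=6). Cumulative: 6
Frame 2: OPEN (2+1=3). Cumulative: 9
Frame 3: OPEN (9+0=9). Cumulative: 18
Frame 4: OPEN (2+7=9). Cumulative: 27
Frame 5: STRIKE. 10 + next two rolls (3+1) = 14. Cumulative: 41
Frame 6: OPEN (3+1=4). Cumulative: 45
Frame 7: STRIKE. 10 + next two rolls (2+8) = 20. Cumulative: 65
Frame 8: SPARE (2+8=10). 10 + next roll (2) = 12. Cumulative: 77
Frame 9: OPEN (2+5=7). Cumulative: 84
Frame 10: STRIKE. Sum of all frame-10 rolls (10+9+1) = 20. Cumulative: 104

Answer: 104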